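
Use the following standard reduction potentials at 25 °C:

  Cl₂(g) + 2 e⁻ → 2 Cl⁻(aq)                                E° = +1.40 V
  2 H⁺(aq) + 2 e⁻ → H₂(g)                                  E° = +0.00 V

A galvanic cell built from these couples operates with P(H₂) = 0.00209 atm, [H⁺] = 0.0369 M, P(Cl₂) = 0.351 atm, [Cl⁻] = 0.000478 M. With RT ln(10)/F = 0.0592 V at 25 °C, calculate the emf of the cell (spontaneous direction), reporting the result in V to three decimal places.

+1.589 V

Cl₂/Cl⁻ is the cathode (higher E°), H⁺/H₂ the anode: E°cell = +1.40 − (+0.00) = +1.40 V, n = 2.
Overall: Cl₂(g) + H₂(g) → 2 Cl⁻(aq) + 2 H⁺(aq)
Q = [Cl⁻]^2·[H⁺]^2 / (P(Cl₂)·P(H₂)); log Q = -6.373.
E = E° − (0.0592/n) log Q = +1.40 − (0.0592/2)(-6.373) = +1.589 V.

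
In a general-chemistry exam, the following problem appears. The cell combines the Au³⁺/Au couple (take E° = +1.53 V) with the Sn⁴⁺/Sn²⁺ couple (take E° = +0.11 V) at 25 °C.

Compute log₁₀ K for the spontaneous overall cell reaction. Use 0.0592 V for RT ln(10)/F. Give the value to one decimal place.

143.9

Cathode: Au³⁺/Au; anode: Sn⁴⁺/Sn²⁺. E°cell = +1.42 V, n = 6.
log K = nE°cell / 0.0592 = (6)(+1.42) / 0.0592 = 143.9.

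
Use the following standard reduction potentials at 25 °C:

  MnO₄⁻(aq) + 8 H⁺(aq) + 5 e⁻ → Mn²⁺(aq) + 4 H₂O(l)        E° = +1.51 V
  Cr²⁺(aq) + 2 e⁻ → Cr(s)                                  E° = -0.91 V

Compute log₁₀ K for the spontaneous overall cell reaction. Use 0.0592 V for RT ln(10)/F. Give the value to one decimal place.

Cathode: MnO₄⁻/Mn²⁺; anode: Cr²⁺/Cr. E°cell = +2.42 V, n = 10.
log K = nE°cell / 0.0592 = (10)(+2.42) / 0.0592 = 408.8.

408.8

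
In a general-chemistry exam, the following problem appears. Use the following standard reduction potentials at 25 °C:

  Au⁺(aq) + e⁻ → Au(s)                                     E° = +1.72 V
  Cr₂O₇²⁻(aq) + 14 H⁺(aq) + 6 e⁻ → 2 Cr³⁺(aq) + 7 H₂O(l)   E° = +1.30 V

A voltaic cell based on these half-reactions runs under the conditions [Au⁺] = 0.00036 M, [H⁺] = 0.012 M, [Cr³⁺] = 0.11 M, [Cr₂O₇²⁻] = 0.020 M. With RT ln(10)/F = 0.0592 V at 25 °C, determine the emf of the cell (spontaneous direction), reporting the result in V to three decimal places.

Au⁺/Au is the cathode (higher E°), Cr₂O₇²⁻/Cr³⁺ the anode: E°cell = +1.72 − (+1.30) = +0.42 V, n = 6.
Overall: 6 Au⁺(aq) + 2 Cr³⁺(aq) + 7 H₂O(l) → 6 Au(s) + Cr₂O₇²⁻(aq) + 14 H⁺(aq)
Q = [Cr₂O₇²⁻]·[H⁺]^14 / ([Au⁺]^6·[Cr³⁺]^2); log Q = -6.011.
E = E° − (0.0592/n) log Q = +0.42 − (0.0592/6)(-6.011) = +0.479 V.

+0.479 V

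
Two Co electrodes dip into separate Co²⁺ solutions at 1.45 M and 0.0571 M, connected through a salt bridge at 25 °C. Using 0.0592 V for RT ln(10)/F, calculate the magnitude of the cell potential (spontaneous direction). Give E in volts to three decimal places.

For a concentration cell E°cell = 0. The 1.45 M side is the cathode (reduction is favoured where [Co²⁺] is higher).
With n = 2, E = −(0.0592/2) log([Co²⁺]ₐₙ/[Co²⁺]꜀ₐₜ) = −(0.0592/2) log(0.0571/1.45) = −(0.0592/2)(-1.405) = +0.042 V.

+0.042 V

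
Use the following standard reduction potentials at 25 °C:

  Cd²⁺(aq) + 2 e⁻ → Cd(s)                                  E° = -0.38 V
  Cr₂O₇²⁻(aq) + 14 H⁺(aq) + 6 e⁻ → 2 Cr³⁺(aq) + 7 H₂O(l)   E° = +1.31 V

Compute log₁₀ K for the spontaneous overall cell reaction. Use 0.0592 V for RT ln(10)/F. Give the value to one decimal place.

171.3

Cathode: Cr₂O₇²⁻/Cr³⁺; anode: Cd²⁺/Cd. E°cell = +1.69 V, n = 6.
log K = nE°cell / 0.0592 = (6)(+1.69) / 0.0592 = 171.3.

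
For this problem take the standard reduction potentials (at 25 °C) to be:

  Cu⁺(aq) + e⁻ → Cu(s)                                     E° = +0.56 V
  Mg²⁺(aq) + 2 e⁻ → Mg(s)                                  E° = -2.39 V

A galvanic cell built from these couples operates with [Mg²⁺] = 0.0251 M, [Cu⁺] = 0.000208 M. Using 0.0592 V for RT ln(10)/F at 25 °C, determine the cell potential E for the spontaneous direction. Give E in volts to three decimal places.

Cu⁺/Cu is the cathode (higher E°), Mg²⁺/Mg the anode: E°cell = +0.56 − (-2.39) = +2.95 V, n = 2.
Overall: 2 Cu⁺(aq) + Mg(s) → 2 Cu(s) + Mg²⁺(aq)
Q = [Mg²⁺] / ([Cu⁺]^2); log Q = 5.764.
E = E° − (0.0592/n) log Q = +2.95 − (0.0592/2)(5.764) = +2.779 V.

+2.779 V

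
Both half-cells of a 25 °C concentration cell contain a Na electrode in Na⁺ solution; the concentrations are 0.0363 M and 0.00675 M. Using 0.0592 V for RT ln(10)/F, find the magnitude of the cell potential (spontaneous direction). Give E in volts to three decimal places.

For a concentration cell E°cell = 0. The 0.0363 M side is the cathode (reduction is favoured where [Na⁺] is higher).
With n = 1, E = −(0.0592/1) log([Na⁺]ₐₙ/[Na⁺]꜀ₐₜ) = −(0.0592/1) log(0.00675/0.0363) = −(0.0592/1)(-0.731) = +0.043 V.

+0.043 V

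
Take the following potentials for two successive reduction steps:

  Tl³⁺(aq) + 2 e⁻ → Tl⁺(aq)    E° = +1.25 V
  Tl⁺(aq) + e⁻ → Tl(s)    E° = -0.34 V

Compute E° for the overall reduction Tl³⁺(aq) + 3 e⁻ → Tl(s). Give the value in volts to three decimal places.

+0.720 V

Adding the free-energy changes (−nFE°) of the two steps gives −n₃FE°₃ = −n₁FE°₁ − n₂FE°₂.
E°₃ = (2×+1.25 + 1×-0.34) / 3 = (+2.160) / 3 = +0.720 V.
E° values themselves are not directly additive — weighting by electron count is essential.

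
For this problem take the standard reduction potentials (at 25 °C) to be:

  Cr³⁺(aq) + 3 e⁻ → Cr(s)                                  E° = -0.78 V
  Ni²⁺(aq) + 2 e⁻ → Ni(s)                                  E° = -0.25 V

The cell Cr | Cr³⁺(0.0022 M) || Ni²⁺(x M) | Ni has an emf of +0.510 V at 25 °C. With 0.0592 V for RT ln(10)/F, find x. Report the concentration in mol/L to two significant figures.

Ni²⁺/Ni is the cathode, Cr³⁺/Cr the anode: E°cell = +0.53 V, n = 6.
Overall reaction: 3 Ni²⁺(aq) + 2 Cr(s) → 3 Ni(s) + 2 Cr³⁺(aq); Q = [Cr³⁺]^2/[Ni²⁺]^3.
From E = E° − (0.0592/n) log Q: log Q = (E° − E)·n/0.0592 = (+0.53 − (+0.510))·6/0.0592 = 2.0270.
So 3·log[Ni²⁺] = 2·log(0.0022) − log Q = -5.3152 − (2.0270) = -7.3422; log[Ni²⁺] = -7.3422 / 3 = -2.4474; [Ni²⁺] = 10^(-2.4474) ≈ 0.0036 M.

0.0036 M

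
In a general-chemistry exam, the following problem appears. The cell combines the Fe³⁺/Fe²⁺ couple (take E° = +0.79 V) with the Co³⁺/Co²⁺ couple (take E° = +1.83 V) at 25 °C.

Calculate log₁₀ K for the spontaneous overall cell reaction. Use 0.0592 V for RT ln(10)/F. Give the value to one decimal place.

Cathode: Co³⁺/Co²⁺; anode: Fe³⁺/Fe²⁺. E°cell = +1.04 V, n = 1.
log K = nE°cell / 0.0592 = (1)(+1.04) / 0.0592 = 17.6.

17.6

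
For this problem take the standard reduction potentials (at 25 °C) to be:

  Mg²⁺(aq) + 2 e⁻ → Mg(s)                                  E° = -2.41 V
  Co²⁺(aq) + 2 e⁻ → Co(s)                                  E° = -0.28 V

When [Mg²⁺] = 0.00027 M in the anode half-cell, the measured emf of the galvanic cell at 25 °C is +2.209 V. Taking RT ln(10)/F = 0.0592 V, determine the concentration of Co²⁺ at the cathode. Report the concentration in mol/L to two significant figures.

Co²⁺/Co is the cathode, Mg²⁺/Mg the anode: E°cell = +2.13 V, n = 2.
Overall reaction: Co²⁺(aq) + Mg(s) → Co(s) + Mg²⁺(aq); Q = [Mg²⁺]^1/[Co²⁺]^1.
From E = E° − (0.0592/n) log Q: log Q = (E° − E)·n/0.0592 = (+2.13 − (+2.209))·2/0.0592 = -2.6689.
So 1·log[Co²⁺] = 1·log(0.00027) − log Q = -3.5686 − (-2.6689) = -0.8997; [Co²⁺] = 10^(-0.8997) ≈ 0.13 M.

0.13 M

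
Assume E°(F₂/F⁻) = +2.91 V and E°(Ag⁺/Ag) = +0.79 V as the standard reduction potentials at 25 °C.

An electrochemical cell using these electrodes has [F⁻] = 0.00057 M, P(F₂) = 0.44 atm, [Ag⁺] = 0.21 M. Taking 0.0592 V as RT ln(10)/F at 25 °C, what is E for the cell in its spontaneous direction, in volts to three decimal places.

F₂/F⁻ is the cathode (higher E°), Ag⁺/Ag the anode: E°cell = +2.91 − (+0.79) = +2.12 V, n = 2.
Overall: F₂(g) + 2 Ag(s) → 2 F⁻(aq) + 2 Ag⁺(aq)
Q = [F⁻]^2·[Ag⁺]^2 / (P(F₂)); log Q = -7.487.
E = E° − (0.0592/n) log Q = +2.12 − (0.0592/2)(-7.487) = +2.342 V.

+2.342 V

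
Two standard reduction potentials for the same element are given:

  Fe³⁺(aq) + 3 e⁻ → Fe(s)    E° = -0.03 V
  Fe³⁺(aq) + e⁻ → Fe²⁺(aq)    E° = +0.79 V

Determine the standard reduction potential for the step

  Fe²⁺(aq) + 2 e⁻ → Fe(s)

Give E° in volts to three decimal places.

Sequential free energies add, so n₃E°₃ = n₁E°₁ + n₂E°₂.
With n₃ = 3, and the known step contributing 1×(+0.79) V, the unknown satisfies 2·E° = 3×(-0.03) − 1×(+0.79) = -0.880.
E° = -0.880 / 2 = -0.440 V.

-0.440 V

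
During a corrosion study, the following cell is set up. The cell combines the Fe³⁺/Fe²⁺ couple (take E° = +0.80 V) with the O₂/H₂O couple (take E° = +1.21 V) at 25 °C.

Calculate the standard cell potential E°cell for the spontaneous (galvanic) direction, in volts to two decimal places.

The O₂/H₂O couple has the higher reduction potential, so it is the cathode; Fe³⁺/Fe²⁺ is oxidised at the anode.
E°cell = E°(cathode) − E°(anode) = (+1.21) − (+0.80) = +0.41 V.

+0.41 V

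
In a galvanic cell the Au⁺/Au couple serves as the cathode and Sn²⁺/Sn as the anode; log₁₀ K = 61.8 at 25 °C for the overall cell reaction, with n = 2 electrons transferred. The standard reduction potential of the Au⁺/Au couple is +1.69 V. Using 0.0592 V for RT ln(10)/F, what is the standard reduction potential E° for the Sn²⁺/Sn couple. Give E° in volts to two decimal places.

-0.14 V

E°cell = (0.0592/n)·log K = (0.0592/2)(61.8) = +1.829 V.
Since Au⁺/Au is the cathode and Sn²⁺/Sn the anode, E°cell = E°(Au⁺/Au) − E°(Sn²⁺/Sn).
So E°(Sn²⁺/Sn) = E°(Au⁺/Au) − E°cell = (+1.69) − (+1.829) = -0.14 V.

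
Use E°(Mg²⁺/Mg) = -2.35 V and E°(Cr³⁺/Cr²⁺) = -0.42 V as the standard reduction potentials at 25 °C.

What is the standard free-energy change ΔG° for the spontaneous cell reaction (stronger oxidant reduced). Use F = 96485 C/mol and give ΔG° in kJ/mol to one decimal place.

-372.4 kJ/mol

Cr³⁺/Cr²⁺ (E° = -0.42 V) is the cathode; Mg²⁺/Mg (E° = -2.35 V) is the anode, so E°cell = +1.93 V.
Balancing electrons gives n = 2 (lcm of 1 and 2).
ΔG° = −nFE° = −(2)(96485)(+1.93) = -372,432 J = -372.4 kJ/mol.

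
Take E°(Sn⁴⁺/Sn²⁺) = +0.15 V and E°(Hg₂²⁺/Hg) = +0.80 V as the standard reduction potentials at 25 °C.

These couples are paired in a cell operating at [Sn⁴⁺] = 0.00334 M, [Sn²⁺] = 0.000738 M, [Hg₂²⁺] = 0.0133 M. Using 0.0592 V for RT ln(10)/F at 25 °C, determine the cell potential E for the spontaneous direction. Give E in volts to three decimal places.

+0.575 V

Hg₂²⁺/Hg is the cathode (higher E°), Sn⁴⁺/Sn²⁺ the anode: E°cell = +0.80 − (+0.15) = +0.65 V, n = 2.
Overall: Hg₂²⁺(aq) + Sn²⁺(aq) → 2 Hg(l) + Sn⁴⁺(aq)
Q = [Sn⁴⁺] / ([Hg₂²⁺]·[Sn²⁺]); log Q = 2.532.
E = E° − (0.0592/n) log Q = +0.65 − (0.0592/2)(2.532) = +0.575 V.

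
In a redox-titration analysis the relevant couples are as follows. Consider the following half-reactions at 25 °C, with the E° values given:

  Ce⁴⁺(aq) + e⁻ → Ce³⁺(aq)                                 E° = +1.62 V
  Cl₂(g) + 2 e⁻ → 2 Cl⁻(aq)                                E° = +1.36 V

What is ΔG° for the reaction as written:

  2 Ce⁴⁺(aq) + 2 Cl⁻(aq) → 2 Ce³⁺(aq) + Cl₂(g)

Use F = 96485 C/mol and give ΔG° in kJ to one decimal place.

-50.2 kJ

As written, Ce⁴⁺/Ce³⁺ is reduced (cathode) and Cl₂/Cl⁻ is oxidised (anode), so E°cell = (+1.62) − (+1.36) = +0.26 V.
Balancing electrons gives n = 2.
ΔG° = −nFE° = −(2)(96485)(+0.26) = -50,172 J = -50.2 kJ.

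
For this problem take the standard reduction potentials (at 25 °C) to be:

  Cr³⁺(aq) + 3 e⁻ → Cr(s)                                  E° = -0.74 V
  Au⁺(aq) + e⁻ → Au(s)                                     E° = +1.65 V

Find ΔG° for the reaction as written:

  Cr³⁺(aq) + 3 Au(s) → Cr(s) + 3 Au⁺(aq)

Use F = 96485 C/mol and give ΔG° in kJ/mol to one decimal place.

+691.8 kJ/mol

As written, Cr³⁺/Cr is reduced (cathode) and Au⁺/Au is oxidised (anode), so E°cell = (-0.74) − (+1.65) = -2.39 V.
Balancing electrons gives n = 3.
ΔG° = −nFE° = −(3)(96485)(-2.39) = 691,797 J = +691.8 kJ/mol.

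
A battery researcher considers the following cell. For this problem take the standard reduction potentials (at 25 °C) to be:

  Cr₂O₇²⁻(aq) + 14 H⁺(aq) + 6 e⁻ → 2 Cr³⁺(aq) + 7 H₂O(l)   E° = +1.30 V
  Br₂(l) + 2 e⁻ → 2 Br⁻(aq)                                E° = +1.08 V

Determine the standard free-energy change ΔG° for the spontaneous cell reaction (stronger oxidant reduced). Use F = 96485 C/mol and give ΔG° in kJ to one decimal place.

-127.4 kJ

Cr₂O₇²⁻/Cr³⁺ (E° = +1.30 V) is the cathode; Br₂/Br⁻ (E° = +1.08 V) is the anode, so E°cell = +0.22 V.
Balancing electrons gives n = 6 (lcm of 6 and 2).
ΔG° = −nFE° = −(6)(96485)(+0.22) = -127,360 J = -127.4 kJ.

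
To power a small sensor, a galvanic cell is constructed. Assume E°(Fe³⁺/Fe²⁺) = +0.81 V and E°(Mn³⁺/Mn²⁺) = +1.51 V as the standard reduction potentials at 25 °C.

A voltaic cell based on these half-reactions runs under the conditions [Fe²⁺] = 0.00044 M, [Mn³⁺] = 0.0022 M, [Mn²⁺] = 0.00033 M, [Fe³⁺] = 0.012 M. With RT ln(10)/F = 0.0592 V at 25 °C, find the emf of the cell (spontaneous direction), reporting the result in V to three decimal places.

Mn³⁺/Mn²⁺ is the cathode (higher E°), Fe³⁺/Fe²⁺ the anode: E°cell = +1.51 − (+0.81) = +0.70 V, n = 1.
Overall: Mn³⁺(aq) + Fe²⁺(aq) → Mn²⁺(aq) + Fe³⁺(aq)
Q = [Mn²⁺]·[Fe³⁺] / ([Mn³⁺]·[Fe²⁺]); log Q = 0.612.
E = E° − (0.0592/n) log Q = +0.70 − (0.0592/1)(0.612) = +0.664 V.

+0.664 V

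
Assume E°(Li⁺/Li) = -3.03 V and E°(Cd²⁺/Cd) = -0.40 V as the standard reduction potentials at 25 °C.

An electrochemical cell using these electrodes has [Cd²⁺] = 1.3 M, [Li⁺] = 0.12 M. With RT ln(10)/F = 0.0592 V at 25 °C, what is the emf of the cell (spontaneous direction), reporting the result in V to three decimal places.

Cd²⁺/Cd is the cathode (higher E°), Li⁺/Li the anode: E°cell = -0.40 − (-3.03) = +2.63 V, n = 2.
Overall: Cd²⁺(aq) + 2 Li(s) → Cd(s) + 2 Li⁺(aq)
Q = [Li⁺]^2 / ([Cd²⁺]); log Q = -1.956.
E = E° − (0.0592/n) log Q = +2.63 − (0.0592/2)(-1.956) = +2.688 V.

+2.688 V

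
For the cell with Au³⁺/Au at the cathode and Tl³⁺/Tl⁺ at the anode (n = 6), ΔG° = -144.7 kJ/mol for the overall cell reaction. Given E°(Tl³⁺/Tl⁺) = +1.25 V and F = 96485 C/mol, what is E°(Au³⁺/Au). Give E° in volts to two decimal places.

+1.50 V

E°cell = −ΔG°/(nF) = −(-144.7×10³)/((6)(96485)) = +0.250 V.
Since Au³⁺/Au is the cathode and Tl³⁺/Tl⁺ the anode, E°cell = E°(Au³⁺/Au) − E°(Tl³⁺/Tl⁺).
So E°(Au³⁺/Au) = E°cell + E°(Tl³⁺/Tl⁺) = +0.250 + (+1.25) = +1.50 V.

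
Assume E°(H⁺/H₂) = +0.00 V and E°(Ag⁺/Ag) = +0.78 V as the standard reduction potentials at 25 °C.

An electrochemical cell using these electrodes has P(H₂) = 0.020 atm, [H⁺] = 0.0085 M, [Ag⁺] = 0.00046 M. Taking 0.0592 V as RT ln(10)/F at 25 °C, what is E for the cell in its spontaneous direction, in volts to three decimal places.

Ag⁺/Ag is the cathode (higher E°), H⁺/H₂ the anode: E°cell = +0.78 − (+0.00) = +0.78 V, n = 2.
Overall: 2 Ag⁺(aq) + H₂(g) → 2 Ag(s) + 2 H⁺(aq)
Q = [H⁺]^2 / ([Ag⁺]^2·P(H₂)); log Q = 4.232.
E = E° − (0.0592/n) log Q = +0.78 − (0.0592/2)(4.232) = +0.655 V.

+0.655 V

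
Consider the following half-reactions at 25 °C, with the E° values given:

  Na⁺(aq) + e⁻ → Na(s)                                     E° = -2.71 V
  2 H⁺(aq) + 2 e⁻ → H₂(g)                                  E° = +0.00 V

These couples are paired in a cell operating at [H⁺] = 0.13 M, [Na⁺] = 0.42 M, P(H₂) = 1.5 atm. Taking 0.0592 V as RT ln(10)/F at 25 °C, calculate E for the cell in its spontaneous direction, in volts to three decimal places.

+2.675 V

H⁺/H₂ is the cathode (higher E°), Na⁺/Na the anode: E°cell = +0.00 − (-2.71) = +2.71 V, n = 2.
Overall: 2 H⁺(aq) + 2 Na(s) → H₂(g) + 2 Na⁺(aq)
Q = P(H₂)·[Na⁺]^2 / ([H⁺]^2); log Q = 1.195.
E = E° − (0.0592/n) log Q = +2.71 − (0.0592/2)(1.195) = +2.675 V.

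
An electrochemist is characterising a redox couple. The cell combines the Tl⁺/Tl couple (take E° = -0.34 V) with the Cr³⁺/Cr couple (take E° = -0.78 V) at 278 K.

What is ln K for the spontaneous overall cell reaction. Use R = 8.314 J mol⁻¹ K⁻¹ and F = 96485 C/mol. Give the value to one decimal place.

Cathode: Tl⁺/Tl; anode: Cr³⁺/Cr. E°cell = (-0.34) − (-0.78) = +0.44 V, with n = 3.
ΔG° = −nFE° = −RT ln K, so ln K = nFE°/(RT) = (3)(96485)(+0.44) / ((8.314)(278)) = 55.103.

55.1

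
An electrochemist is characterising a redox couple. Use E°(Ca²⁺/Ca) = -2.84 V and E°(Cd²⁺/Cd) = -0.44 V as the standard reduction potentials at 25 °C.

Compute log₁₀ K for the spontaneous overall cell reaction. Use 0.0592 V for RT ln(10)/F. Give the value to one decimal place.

81.1

Cathode: Cd²⁺/Cd; anode: Ca²⁺/Ca. E°cell = +2.40 V, n = 2.
log K = nE°cell / 0.0592 = (2)(+2.40) / 0.0592 = 81.1.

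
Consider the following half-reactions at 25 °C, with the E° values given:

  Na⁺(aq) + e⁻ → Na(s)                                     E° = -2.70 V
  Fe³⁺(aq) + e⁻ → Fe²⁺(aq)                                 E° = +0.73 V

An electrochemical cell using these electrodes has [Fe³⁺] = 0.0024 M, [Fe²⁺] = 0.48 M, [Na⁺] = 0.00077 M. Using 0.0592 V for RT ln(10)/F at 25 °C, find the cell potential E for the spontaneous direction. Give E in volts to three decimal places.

+3.478 V

Fe³⁺/Fe²⁺ is the cathode (higher E°), Na⁺/Na the anode: E°cell = +0.73 − (-2.70) = +3.43 V, n = 1.
Overall: Fe³⁺(aq) + Na(s) → Fe²⁺(aq) + Na⁺(aq)
Q = [Fe²⁺]·[Na⁺] / ([Fe³⁺]); log Q = -0.812.
E = E° − (0.0592/n) log Q = +3.43 − (0.0592/1)(-0.812) = +3.478 V.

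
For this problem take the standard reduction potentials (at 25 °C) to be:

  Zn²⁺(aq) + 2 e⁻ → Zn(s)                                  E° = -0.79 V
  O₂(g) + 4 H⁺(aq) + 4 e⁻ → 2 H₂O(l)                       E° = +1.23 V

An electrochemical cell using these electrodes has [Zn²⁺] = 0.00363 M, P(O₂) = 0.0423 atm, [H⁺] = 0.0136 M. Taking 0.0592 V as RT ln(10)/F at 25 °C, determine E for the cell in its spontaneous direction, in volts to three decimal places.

+1.961 V

O₂/H₂O is the cathode (higher E°), Zn²⁺/Zn the anode: E°cell = +1.23 − (-0.79) = +2.02 V, n = 4.
Overall: O₂(g) + 4 H⁺(aq) + 2 Zn(s) → 2 H₂O(l) + 2 Zn²⁺(aq)
Q = [Zn²⁺]^2 / (P(O₂)·[H⁺]^4); log Q = 3.959.
E = E° − (0.0592/n) log Q = +2.02 − (0.0592/4)(3.959) = +1.961 V.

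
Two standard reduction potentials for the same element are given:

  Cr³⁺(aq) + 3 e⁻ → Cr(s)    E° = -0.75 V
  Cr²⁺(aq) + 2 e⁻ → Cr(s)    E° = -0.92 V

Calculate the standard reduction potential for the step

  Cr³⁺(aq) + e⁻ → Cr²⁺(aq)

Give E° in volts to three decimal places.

Sequential free energies add, so n₃E°₃ = n₁E°₁ + n₂E°₂.
With n₃ = 3, and the known step contributing 2×(-0.92) V, the unknown satisfies 1·E° = 3×(-0.75) − 2×(-0.92) = -0.410.
E° = -0.410 / 1 = -0.410 V.

-0.410 V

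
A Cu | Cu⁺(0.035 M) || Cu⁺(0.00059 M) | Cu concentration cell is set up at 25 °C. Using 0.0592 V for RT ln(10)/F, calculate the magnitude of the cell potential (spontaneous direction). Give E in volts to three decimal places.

For a concentration cell E°cell = 0. The 0.035 M side is the cathode (reduction is favoured where [Cu⁺] is higher).
With n = 1, E = −(0.0592/1) log([Cu⁺]ₐₙ/[Cu⁺]꜀ₐₜ) = −(0.0592/1) log(0.00059/0.035) = −(0.0592/1)(-1.773) = +0.105 V.

+0.105 V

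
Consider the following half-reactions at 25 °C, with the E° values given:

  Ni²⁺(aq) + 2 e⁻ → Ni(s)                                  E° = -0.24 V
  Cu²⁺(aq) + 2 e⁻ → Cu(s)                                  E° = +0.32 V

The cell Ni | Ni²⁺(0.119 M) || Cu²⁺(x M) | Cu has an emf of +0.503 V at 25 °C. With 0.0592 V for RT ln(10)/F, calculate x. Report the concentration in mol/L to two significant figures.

0.0014 M

Cu²⁺/Cu is the cathode, Ni²⁺/Ni the anode: E°cell = +0.56 V, n = 2.
Overall reaction: Cu²⁺(aq) + Ni(s) → Cu(s) + Ni²⁺(aq); Q = [Ni²⁺]^1/[Cu²⁺]^1.
From E = E° − (0.0592/n) log Q: log Q = (E° − E)·n/0.0592 = (+0.56 − (+0.503))·2/0.0592 = 1.9257.
So 1·log[Cu²⁺] = 1·log(0.119) − log Q = -0.9245 − (1.9257) = -2.8502; [Cu²⁺] = 10^(-2.8502) ≈ 0.0014 M.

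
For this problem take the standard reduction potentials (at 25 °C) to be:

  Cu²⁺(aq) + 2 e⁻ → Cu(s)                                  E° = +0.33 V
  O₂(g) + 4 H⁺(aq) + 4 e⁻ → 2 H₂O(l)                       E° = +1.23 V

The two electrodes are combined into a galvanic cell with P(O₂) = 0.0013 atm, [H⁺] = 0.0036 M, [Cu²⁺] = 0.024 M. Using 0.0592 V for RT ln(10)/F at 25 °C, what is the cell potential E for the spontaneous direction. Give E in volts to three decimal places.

O₂/H₂O is the cathode (higher E°), Cu²⁺/Cu the anode: E°cell = +1.23 − (+0.33) = +0.90 V, n = 4.
Overall: O₂(g) + 4 H⁺(aq) + 2 Cu(s) → 2 H₂O(l) + 2 Cu²⁺(aq)
Q = [Cu²⁺]^2 / (P(O₂)·[H⁺]^4); log Q = 9.421.
E = E° − (0.0592/n) log Q = +0.90 − (0.0592/4)(9.421) = +0.761 V.

+0.761 V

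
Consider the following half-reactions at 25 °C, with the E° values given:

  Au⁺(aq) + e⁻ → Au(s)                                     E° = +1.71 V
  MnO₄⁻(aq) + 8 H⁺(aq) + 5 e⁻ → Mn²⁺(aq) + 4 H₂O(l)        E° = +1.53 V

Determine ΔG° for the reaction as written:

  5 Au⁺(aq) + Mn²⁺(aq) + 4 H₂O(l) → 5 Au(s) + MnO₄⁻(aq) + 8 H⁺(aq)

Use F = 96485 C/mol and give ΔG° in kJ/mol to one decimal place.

-86.8 kJ/mol

As written, Au⁺/Au is reduced (cathode) and MnO₄⁻/Mn²⁺ is oxidised (anode), so E°cell = (+1.71) − (+1.53) = +0.18 V.
Balancing electrons gives n = 5.
ΔG° = −nFE° = −(5)(96485)(+0.18) = -86,836 J = -86.8 kJ/mol.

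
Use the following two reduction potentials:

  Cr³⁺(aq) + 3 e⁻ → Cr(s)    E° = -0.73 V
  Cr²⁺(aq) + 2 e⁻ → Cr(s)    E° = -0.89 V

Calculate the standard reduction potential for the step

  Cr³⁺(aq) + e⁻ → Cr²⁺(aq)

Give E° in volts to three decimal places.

-0.410 V

Sequential free energies add, so n₃E°₃ = n₁E°₁ + n₂E°₂.
With n₃ = 3, and the known step contributing 2×(-0.89) V, the unknown satisfies 1·E° = 3×(-0.73) − 2×(-0.89) = -0.410.
E° = -0.410 / 1 = -0.410 V.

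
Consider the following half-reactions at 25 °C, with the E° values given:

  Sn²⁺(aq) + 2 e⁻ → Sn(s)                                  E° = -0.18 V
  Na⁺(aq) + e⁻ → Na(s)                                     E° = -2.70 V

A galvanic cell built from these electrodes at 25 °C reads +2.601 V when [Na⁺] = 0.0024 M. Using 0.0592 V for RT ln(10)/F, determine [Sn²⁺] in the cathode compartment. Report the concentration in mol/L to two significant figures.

Sn²⁺/Sn is the cathode, Na⁺/Na the anode: E°cell = +2.52 V, n = 2.
Overall reaction: Sn²⁺(aq) + 2 Na(s) → Sn(s) + 2 Na⁺(aq); Q = [Na⁺]^2/[Sn²⁺]^1.
From E = E° − (0.0592/n) log Q: log Q = (E° − E)·n/0.0592 = (+2.52 − (+2.601))·2/0.0592 = -2.7365.
So 1·log[Sn²⁺] = 2·log(0.0024) − log Q = -5.2396 − (-2.7365) = -2.5031; [Sn²⁺] = 10^(-2.5031) ≈ 0.0031 M.

0.0031 M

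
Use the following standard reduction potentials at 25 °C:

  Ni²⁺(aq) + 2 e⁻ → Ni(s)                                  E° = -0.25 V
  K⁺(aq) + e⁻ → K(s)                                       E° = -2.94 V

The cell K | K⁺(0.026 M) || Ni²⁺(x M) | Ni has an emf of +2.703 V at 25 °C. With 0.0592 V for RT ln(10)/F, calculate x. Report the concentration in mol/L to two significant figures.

0.0019 M

Ni²⁺/Ni is the cathode, K⁺/K the anode: E°cell = +2.69 V, n = 2.
Overall reaction: Ni²⁺(aq) + 2 K(s) → Ni(s) + 2 K⁺(aq); Q = [K⁺]^2/[Ni²⁺]^1.
From E = E° − (0.0592/n) log Q: log Q = (E° − E)·n/0.0592 = (+2.69 − (+2.703))·2/0.0592 = -0.4392.
So 1·log[Ni²⁺] = 2·log(0.026) − log Q = -3.1701 − (-0.4392) = -2.7309; [Ni²⁺] = 10^(-2.7309) ≈ 0.0019 M.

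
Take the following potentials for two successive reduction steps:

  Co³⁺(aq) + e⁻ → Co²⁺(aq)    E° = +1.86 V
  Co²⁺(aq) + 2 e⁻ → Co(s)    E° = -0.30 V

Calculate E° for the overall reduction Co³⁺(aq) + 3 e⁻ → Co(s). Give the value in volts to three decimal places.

+0.420 V

Standard free energies of sequential steps add: ΔG°₃ = ΔG°₁ + ΔG°₂, so n₃E°₃ = n₁E°₁ + n₂E°₂.
E°₃ = (1×+1.86 + 2×-0.30) / 3 = (+1.260) / 3 = +0.420 V.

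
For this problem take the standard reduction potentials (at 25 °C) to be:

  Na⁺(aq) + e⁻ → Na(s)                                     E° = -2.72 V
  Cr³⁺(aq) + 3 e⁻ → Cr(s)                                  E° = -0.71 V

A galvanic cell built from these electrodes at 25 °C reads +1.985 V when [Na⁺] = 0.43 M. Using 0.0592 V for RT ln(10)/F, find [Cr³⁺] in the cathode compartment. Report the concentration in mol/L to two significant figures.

Cr³⁺/Cr is the cathode, Na⁺/Na the anode: E°cell = +2.01 V, n = 3.
Overall reaction: Cr³⁺(aq) + 3 Na(s) → Cr(s) + 3 Na⁺(aq); Q = [Na⁺]^3/[Cr³⁺]^1.
From E = E° − (0.0592/n) log Q: log Q = (E° − E)·n/0.0592 = (+2.01 − (+1.985))·3/0.0592 = 1.2669.
So 1·log[Cr³⁺] = 3·log(0.43) − log Q = -1.0996 − (1.2669) = -2.3665; [Cr³⁺] = 10^(-2.3665) ≈ 0.0043 M.

0.0043 M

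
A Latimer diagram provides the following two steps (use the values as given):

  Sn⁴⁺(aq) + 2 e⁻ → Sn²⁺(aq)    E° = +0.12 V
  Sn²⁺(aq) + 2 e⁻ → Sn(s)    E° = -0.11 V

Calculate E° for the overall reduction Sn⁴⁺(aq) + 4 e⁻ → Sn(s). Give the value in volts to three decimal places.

Since ΔG° = −nFE° is additive over sequential reductions, n₃E°₃ = n₁E°₁ + n₂E°₂.
E°₃ = (2×+0.12 + 2×-0.11) / 4 = (+0.020) / 4 = +0.005 V.

+0.005 V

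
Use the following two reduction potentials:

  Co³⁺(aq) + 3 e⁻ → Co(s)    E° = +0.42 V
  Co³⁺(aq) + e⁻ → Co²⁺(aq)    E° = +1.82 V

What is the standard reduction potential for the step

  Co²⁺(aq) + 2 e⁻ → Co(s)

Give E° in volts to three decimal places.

Sequential free energies add, so n₃E°₃ = n₁E°₁ + n₂E°₂.
With n₃ = 3, and the known step contributing 1×(+1.82) V, the unknown satisfies 2·E° = 3×(+0.42) − 1×(+1.82) = -0.560.
E° = -0.560 / 2 = -0.280 V.

-0.280 V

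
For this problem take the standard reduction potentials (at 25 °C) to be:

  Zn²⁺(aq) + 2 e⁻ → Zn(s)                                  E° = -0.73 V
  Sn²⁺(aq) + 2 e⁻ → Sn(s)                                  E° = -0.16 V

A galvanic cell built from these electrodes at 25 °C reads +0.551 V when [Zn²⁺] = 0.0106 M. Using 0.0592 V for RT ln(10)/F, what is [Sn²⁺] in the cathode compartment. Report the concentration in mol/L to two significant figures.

Sn²⁺/Sn is the cathode, Zn²⁺/Zn the anode: E°cell = +0.57 V, n = 2.
Overall reaction: Sn²⁺(aq) + Zn(s) → Sn(s) + Zn²⁺(aq); Q = [Zn²⁺]^1/[Sn²⁺]^1.
From E = E° − (0.0592/n) log Q: log Q = (E° − E)·n/0.0592 = (+0.57 − (+0.551))·2/0.0592 = 0.6419.
So 1·log[Sn²⁺] = 1·log(0.0106) − log Q = -1.9747 − (0.6419) = -2.6166; [Sn²⁺] = 10^(-2.6166) ≈ 0.0024 M.

0.0024 M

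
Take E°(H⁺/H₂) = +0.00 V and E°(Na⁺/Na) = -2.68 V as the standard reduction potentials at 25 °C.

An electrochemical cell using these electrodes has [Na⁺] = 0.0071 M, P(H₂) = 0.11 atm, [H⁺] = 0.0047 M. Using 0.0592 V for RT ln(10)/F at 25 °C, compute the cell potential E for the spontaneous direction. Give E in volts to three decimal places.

+2.698 V

H⁺/H₂ is the cathode (higher E°), Na⁺/Na the anode: E°cell = +0.00 − (-2.68) = +2.68 V, n = 2.
Overall: 2 H⁺(aq) + 2 Na(s) → H₂(g) + 2 Na⁺(aq)
Q = P(H₂)·[Na⁺]^2 / ([H⁺]^2); log Q = -0.600.
E = E° − (0.0592/n) log Q = +2.68 − (0.0592/2)(-0.600) = +2.698 V.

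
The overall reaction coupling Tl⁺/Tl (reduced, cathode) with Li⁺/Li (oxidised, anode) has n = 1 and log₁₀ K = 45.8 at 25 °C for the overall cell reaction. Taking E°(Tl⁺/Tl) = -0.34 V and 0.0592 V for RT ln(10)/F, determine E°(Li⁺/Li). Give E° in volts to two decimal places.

E°cell = (0.0592/n)·log K = (0.0592/1)(45.8) = +2.711 V.
Since Tl⁺/Tl is the cathode and Li⁺/Li the anode, E°cell = E°(Tl⁺/Tl) − E°(Li⁺/Li).
So E°(Li⁺/Li) = E°(Tl⁺/Tl) − E°cell = (-0.34) − (+2.711) = -3.05 V.

-3.05 V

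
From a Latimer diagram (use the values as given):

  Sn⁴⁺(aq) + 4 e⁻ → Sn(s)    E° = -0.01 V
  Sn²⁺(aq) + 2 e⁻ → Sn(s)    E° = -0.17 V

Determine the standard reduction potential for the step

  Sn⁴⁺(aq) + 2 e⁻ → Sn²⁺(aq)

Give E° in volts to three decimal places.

Sequential free energies add, so n₃E°₃ = n₁E°₁ + n₂E°₂.
With n₃ = 4, and the known step contributing 2×(-0.17) V, the unknown satisfies 2·E° = 4×(-0.01) − 2×(-0.17) = +0.300.
E° = +0.300 / 2 = +0.150 V.

+0.150 V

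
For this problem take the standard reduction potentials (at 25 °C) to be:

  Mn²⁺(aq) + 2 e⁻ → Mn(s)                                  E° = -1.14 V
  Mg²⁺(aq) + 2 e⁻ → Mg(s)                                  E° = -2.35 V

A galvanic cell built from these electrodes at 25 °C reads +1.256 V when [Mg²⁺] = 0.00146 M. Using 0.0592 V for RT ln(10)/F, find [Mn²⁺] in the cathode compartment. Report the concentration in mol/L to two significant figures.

0.052 M

Mn²⁺/Mn is the cathode, Mg²⁺/Mg the anode: E°cell = +1.21 V, n = 2.
Overall reaction: Mn²⁺(aq) + Mg(s) → Mn(s) + Mg²⁺(aq); Q = [Mg²⁺]^1/[Mn²⁺]^1.
From E = E° − (0.0592/n) log Q: log Q = (E° − E)·n/0.0592 = (+1.21 − (+1.256))·2/0.0592 = -1.5541.
So 1·log[Mn²⁺] = 1·log(0.00146) − log Q = -2.8356 − (-1.5541) = -1.2815; [Mn²⁺] = 10^(-1.2815) ≈ 0.052 M.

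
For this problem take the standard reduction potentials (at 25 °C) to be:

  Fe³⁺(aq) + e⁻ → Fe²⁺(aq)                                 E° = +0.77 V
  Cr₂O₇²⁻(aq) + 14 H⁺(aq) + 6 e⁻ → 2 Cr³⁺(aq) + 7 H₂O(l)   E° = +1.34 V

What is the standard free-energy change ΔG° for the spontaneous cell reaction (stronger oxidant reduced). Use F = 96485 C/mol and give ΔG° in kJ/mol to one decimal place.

Cr₂O₇²⁻/Cr³⁺ (E° = +1.34 V) is the cathode; Fe³⁺/Fe²⁺ (E° = +0.77 V) is the anode, so E°cell = +0.57 V.
Balancing electrons gives n = 6 (lcm of 6 and 1).
ΔG° = −nFE° = −(6)(96485)(+0.57) = -329,979 J = -330.0 kJ/mol.

-330.0 kJ/mol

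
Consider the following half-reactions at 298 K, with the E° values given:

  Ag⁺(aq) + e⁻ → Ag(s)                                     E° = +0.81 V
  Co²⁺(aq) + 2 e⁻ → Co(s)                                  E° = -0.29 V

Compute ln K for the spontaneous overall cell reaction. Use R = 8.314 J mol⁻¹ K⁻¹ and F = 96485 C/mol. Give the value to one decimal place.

Cathode: Ag⁺/Ag; anode: Co²⁺/Co. E°cell = (+0.81) − (-0.29) = +1.10 V, with n = 2.
ΔG° = −nFE° = −RT ln K, so ln K = nFE°/(RT) = (2)(96485)(+1.10) / ((8.314)(298)) = 85.675.

85.7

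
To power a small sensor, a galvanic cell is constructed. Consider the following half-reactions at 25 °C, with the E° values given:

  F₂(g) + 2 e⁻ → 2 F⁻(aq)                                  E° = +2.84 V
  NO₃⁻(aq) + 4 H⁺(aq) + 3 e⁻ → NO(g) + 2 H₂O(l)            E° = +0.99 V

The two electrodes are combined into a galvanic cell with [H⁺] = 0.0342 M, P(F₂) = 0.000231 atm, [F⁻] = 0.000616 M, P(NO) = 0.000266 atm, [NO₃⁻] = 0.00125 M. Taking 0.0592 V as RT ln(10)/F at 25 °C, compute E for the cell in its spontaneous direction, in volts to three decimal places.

+2.035 V

F₂/F⁻ is the cathode (higher E°), NO₃⁻/NO the anode: E°cell = +2.84 − (+0.99) = +1.85 V, n = 6.
Overall: 3 F₂(g) + 2 NO(g) + 4 H₂O(l) → 6 F⁻(aq) + 2 NO₃⁻(aq) + 8 H⁺(aq)
Q = [F⁻]^6·[NO₃⁻]^2·[H⁺]^8 / (P(F₂)^3·P(NO)^2); log Q = -18.737.
E = E° − (0.0592/n) log Q = +1.85 − (0.0592/6)(-18.737) = +2.035 V.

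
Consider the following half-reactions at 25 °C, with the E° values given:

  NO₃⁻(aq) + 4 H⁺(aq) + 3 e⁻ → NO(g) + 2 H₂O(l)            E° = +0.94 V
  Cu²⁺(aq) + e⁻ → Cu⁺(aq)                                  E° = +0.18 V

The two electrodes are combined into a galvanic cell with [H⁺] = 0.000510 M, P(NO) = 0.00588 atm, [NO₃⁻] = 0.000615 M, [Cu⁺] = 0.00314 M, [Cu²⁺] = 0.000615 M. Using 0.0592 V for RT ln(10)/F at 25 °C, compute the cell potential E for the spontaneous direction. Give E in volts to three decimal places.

+0.523 V

NO₃⁻/NO is the cathode (higher E°), Cu²⁺/Cu⁺ the anode: E°cell = +0.94 − (+0.18) = +0.76 V, n = 3.
Overall: NO₃⁻(aq) + 4 H⁺(aq) + 3 Cu⁺(aq) → NO(g) + 2 H₂O(l) + 3 Cu²⁺(aq)
Q = P(NO)·[Cu²⁺]^3 / ([NO₃⁻]·[H⁺]^4·[Cu⁺]^3); log Q = 12.026.
E = E° − (0.0592/n) log Q = +0.76 − (0.0592/3)(12.026) = +0.523 V.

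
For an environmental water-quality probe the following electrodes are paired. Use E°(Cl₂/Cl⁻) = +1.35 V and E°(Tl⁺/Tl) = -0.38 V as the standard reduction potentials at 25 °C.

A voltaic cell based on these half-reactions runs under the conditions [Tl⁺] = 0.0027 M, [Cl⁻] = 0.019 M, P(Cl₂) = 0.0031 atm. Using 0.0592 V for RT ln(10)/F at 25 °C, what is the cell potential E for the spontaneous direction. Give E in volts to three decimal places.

Cl₂/Cl⁻ is the cathode (higher E°), Tl⁺/Tl the anode: E°cell = +1.35 − (-0.38) = +1.73 V, n = 2.
Overall: Cl₂(g) + 2 Tl(s) → 2 Cl⁻(aq) + 2 Tl⁺(aq)
Q = [Cl⁻]^2·[Tl⁺]^2 / (P(Cl₂)); log Q = -6.071.
E = E° − (0.0592/n) log Q = +1.73 − (0.0592/2)(-6.071) = +1.910 V.

+1.910 V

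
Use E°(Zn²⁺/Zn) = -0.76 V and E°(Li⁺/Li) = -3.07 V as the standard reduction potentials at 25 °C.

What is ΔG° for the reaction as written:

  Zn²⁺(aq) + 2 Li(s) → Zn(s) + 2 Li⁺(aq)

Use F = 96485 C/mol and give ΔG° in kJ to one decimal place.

-445.8 kJ

As written, Zn²⁺/Zn is reduced (cathode) and Li⁺/Li is oxidised (anode), so E°cell = (-0.76) − (-3.07) = +2.31 V.
Balancing electrons gives n = 2.
ΔG° = −nFE° = −(2)(96485)(+2.31) = -445,761 J = -445.8 kJ.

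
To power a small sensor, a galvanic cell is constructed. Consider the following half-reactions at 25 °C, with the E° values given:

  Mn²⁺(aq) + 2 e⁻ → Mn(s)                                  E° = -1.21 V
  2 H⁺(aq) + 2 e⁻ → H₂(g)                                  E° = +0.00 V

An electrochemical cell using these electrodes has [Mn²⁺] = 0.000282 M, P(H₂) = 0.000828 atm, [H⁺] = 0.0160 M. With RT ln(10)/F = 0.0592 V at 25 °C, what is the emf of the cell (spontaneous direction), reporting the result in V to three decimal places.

H⁺/H₂ is the cathode (higher E°), Mn²⁺/Mn the anode: E°cell = +0.00 − (-1.21) = +1.21 V, n = 2.
Overall: 2 H⁺(aq) + Mn(s) → H₂(g) + Mn²⁺(aq)
Q = P(H₂)·[Mn²⁺] / ([H⁺]^2); log Q = -3.040.
E = E° − (0.0592/n) log Q = +1.21 − (0.0592/2)(-3.040) = +1.300 V.

+1.300 V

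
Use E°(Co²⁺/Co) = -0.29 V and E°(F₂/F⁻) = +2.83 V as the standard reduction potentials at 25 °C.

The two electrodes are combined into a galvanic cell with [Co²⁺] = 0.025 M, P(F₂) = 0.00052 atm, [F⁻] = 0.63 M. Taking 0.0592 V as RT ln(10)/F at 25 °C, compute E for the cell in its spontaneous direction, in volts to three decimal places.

+3.082 V

F₂/F⁻ is the cathode (higher E°), Co²⁺/Co the anode: E°cell = +2.83 − (-0.29) = +3.12 V, n = 2.
Overall: F₂(g) + Co(s) → 2 F⁻(aq) + Co²⁺(aq)
Q = [F⁻]^2·[Co²⁺] / (P(F₂)); log Q = 1.281.
E = E° − (0.0592/n) log Q = +3.12 − (0.0592/2)(1.281) = +3.082 V.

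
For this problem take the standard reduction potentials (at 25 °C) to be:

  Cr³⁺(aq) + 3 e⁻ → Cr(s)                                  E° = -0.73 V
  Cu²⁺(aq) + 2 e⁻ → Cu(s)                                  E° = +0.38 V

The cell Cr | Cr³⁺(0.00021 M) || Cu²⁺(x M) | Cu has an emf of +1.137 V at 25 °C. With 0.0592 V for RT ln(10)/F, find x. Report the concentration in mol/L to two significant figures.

0.029 M

Cu²⁺/Cu is the cathode, Cr³⁺/Cr the anode: E°cell = +1.11 V, n = 6.
Overall reaction: 3 Cu²⁺(aq) + 2 Cr(s) → 3 Cu(s) + 2 Cr³⁺(aq); Q = [Cr³⁺]^2/[Cu²⁺]^3.
From E = E° − (0.0592/n) log Q: log Q = (E° − E)·n/0.0592 = (+1.11 − (+1.137))·6/0.0592 = -2.7365.
So 3·log[Cu²⁺] = 2·log(0.00021) − log Q = -7.3556 − (-2.7365) = -4.6191; log[Cu²⁺] = -4.6191 / 3 = -1.5397; [Cu²⁺] = 10^(-1.5397) ≈ 0.029 M.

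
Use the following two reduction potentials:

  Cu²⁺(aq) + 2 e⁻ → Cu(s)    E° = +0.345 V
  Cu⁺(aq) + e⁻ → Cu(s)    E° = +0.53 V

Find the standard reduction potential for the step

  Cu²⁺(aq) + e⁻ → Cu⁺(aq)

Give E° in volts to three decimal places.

+0.160 V

Sequential free energies add, so n₃E°₃ = n₁E°₁ + n₂E°₂.
With n₃ = 2, and the known step contributing 1×(+0.53) V, the unknown satisfies 1·E° = 2×(+0.345) − 1×(+0.53) = +0.160.
E° = +0.160 / 1 = +0.160 V.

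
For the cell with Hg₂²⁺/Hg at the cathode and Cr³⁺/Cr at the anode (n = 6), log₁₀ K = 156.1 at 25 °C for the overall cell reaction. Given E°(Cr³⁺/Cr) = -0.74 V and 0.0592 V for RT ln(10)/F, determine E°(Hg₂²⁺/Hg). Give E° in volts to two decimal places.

+0.80 V

E°cell = (0.0592/n)·log K = (0.0592/6)(156.1) = +1.540 V.
Since Hg₂²⁺/Hg is the cathode and Cr³⁺/Cr the anode, E°cell = E°(Hg₂²⁺/Hg) − E°(Cr³⁺/Cr).
So E°(Hg₂²⁺/Hg) = E°cell + E°(Cr³⁺/Cr) = +1.540 + (-0.74) = +0.80 V.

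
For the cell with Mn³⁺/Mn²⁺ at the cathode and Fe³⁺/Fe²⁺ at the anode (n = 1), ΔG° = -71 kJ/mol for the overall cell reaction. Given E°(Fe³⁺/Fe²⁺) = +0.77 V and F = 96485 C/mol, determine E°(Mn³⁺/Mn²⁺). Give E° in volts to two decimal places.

+1.51 V

E°cell = −ΔG°/(nF) = −(-71×10³)/((1)(96485)) = +0.736 V.
Since Mn³⁺/Mn²⁺ is the cathode and Fe³⁺/Fe²⁺ the anode, E°cell = E°(Mn³⁺/Mn²⁺) − E°(Fe³⁺/Fe²⁺).
So E°(Mn³⁺/Mn²⁺) = E°cell + E°(Fe³⁺/Fe²⁺) = +0.736 + (+0.77) = +1.51 V.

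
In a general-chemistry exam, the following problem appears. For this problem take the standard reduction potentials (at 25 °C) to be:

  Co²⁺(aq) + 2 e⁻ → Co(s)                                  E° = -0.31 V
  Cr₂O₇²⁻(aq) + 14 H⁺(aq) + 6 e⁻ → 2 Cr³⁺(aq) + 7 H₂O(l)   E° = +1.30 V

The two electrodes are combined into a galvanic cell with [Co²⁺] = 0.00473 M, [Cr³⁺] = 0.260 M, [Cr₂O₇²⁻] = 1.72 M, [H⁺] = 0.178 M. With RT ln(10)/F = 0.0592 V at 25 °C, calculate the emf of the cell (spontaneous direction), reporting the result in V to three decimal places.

Cr₂O₇²⁻/Cr³⁺ is the cathode (higher E°), Co²⁺/Co the anode: E°cell = +1.30 − (-0.31) = +1.61 V, n = 6.
Overall: Cr₂O₇²⁻(aq) + 14 H⁺(aq) + 3 Co(s) → 2 Cr³⁺(aq) + 7 H₂O(l) + 3 Co²⁺(aq)
Q = [Cr³⁺]^2·[Co²⁺]^3 / ([Cr₂O₇²⁻]·[H⁺]^14); log Q = 2.113.
E = E° − (0.0592/n) log Q = +1.61 − (0.0592/6)(2.113) = +1.589 V.

+1.589 V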